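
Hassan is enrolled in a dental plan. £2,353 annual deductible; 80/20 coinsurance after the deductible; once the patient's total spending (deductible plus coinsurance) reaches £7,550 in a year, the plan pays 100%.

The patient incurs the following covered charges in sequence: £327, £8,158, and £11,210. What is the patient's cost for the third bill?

£2,242

Claim 1 (£327): fully absorbed by the deductible. Cost to patient: £327. OOP to date £327.
Claim 2 (£8,158): £2,026 finishes the deductible; £6,132 goes to coinsurance; patient's 20% is £1,226.40. Patient owes £3,252.40 (running OOP £3,579.40).
Claim 3 (£11,210): deductible already satisfied, so patient's share is 20% × £11,210 = £2,242. Patient pays £2,242; OOP now £5,821.40.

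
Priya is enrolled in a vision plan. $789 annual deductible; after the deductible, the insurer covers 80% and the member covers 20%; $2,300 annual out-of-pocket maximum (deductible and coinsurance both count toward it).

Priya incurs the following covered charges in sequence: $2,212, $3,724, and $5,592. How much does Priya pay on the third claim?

Claim 1 — $2,212: $789 to deductible, leaving $1,423; coinsurance $1,423 × 20% = $284.60. Cost to member: $1,073.60. OOP to date $1,073.60.
Claim 2 — $3,724: 20% coinsurance on $3,724 = $744.80. Cost to member: $744.80. OOP to date $1,818.40.
Claim 3 — $5,592: 20% coinsurance on $5,592 = $1,118.40. OOP would hit $2,936.80 > $2,300, so the cap limits the member to $2,300 − $1,818.40 = $481.60.

$481.60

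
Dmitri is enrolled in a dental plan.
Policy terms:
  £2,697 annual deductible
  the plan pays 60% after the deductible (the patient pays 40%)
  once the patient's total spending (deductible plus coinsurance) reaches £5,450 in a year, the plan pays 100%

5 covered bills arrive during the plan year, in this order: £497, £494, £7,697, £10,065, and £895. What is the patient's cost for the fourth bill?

Bill 1, £497: fully absorbed by the deductible. Patient owes £497 (running OOP £497).
Bill 2, £494: all of it applies to the deductible. Cost to patient: £494. OOP to date £991.
Bill 3, £7,697: £1,706 to deductible, leaving £5,991; patient's 40% is £2,396.40. Cost to patient: £4,102.40. OOP to date £5,093.40.
Bill 4, £10,065: 40% coinsurance on £10,065 = £4,026. Adding that to £5,093.40 gives £9,119.40, past the £5,450 cap; patient pays only £5,450 − £5,093.40 = £356.60.

£356.60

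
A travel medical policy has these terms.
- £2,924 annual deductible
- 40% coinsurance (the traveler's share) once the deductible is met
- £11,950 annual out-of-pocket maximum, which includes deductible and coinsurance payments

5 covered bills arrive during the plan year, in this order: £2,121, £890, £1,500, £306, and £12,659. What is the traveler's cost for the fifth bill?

£5,063.60

Bill 1, £2,121: entire amount goes to the deductible. Traveler pays £2,121; OOP now £2,121.
Bill 2, £890: deductible takes £803, £87 remains; coinsurance £87 × 40% = £34.80. Traveler pays £837.80; OOP now £2,958.80.
Bill 3, £1,500: deductible already satisfied, so traveler's share is 40% × £1,500 = £600. Traveler pays £600; OOP now £3,558.80.
Bill 4, £306: deductible met; 40% of £306 = £122.40. Traveler owes £122.40 (running OOP £3,681.20).
Bill 5, £12,659: deductible already satisfied, so traveler's share is 40% × £12,659 = £5,063.60. Traveler pays £5,063.60; OOP now £8,744.80.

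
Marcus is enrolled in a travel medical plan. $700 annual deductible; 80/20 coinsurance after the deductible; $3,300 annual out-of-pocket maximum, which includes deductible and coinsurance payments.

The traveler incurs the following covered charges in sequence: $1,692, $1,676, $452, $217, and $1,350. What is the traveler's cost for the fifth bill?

Claim 1 ($1,692): deductible takes $700, $992 remains; traveler's 20% is $198.40. Traveler owes $898.40 (running OOP $898.40).
Claim 2 ($1,676): 20% coinsurance on $1,676 = $335.20. Traveler owes $335.20 (running OOP $1,233.60).
Claim 3 ($452): deductible met; 20% of $452 = $90.40. Traveler owes $90.40 (running OOP $1,324).
Claim 4 ($217): 20% coinsurance on $217 = $43.40. Cost to traveler: $43.40. OOP to date $1,367.40.
Claim 5 ($1,350): deductible met; 20% of $1,350 = $270. Traveler owes $270 (running OOP $1,637.40).

$270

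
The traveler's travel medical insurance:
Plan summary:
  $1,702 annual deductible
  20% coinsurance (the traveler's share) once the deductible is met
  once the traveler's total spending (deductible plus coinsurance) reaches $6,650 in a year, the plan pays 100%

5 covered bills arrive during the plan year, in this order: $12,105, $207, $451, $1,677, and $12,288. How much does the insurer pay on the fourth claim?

$1,341.60

Claim 1 ($12,105): $1,702 to deductible, leaving $10,403; coinsurance $10,403 × 20% = $2,080.60. Traveler owes $3,782.60 (running OOP $3,782.60). Insurer: $12,105 − $3,782.60 = $8,322.40.
Claim 2 ($207): deductible already satisfied, so traveler's share is 20% × $207 = $41.40. Cost to traveler: $41.40. OOP to date $3,824. Insurer: $207 − $41.40 = $165.60.
Claim 3 ($451): deductible met; 20% of $451 = $90.20. Traveler owes $90.20 (running OOP $3,914.20). Insurer: $451 − $90.20 = $360.80.
Claim 4 ($1,677): 20% coinsurance on $1,677 = $335.40. Cost to traveler: $335.40. OOP to date $4,249.60. Plan pays $1,677 − $335.40 = $1,341.60.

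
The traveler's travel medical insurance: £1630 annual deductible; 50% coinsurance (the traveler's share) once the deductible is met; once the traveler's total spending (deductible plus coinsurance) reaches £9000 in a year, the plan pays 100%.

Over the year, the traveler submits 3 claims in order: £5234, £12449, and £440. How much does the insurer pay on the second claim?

Bill 1, £5234: deductible takes £1630, £3604 remains; 50% of £3604 = £1802. Cost to traveler: £3432. OOP to date £3432. Plan pays £5234 − £3432 = £1802.
Bill 2, £12449: deductible already satisfied, so traveler's share is 50% × £12449 = £6224.50. Adding that to £3432 gives £9656.50, past the £9000 cap; traveler pays only £9000 − £3432 = £5568. Insurer: £12449 − £5568 = £6881.

£6881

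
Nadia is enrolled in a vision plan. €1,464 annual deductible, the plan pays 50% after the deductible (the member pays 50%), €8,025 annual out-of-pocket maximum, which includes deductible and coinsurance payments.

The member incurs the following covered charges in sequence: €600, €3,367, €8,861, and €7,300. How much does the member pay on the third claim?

€4,430.50

Claim 1 — €600: fully absorbed by the deductible. Member pays €600; OOP now €600.
Claim 2 — €3,367: deductible takes €864, €2,503 remains; coinsurance €2,503 × 50% = €1,251.50. Member pays €2,115.50; OOP now €2,715.50.
Claim 3 — €8,861: deductible already satisfied, so member's share is 50% × €8,861 = €4,430.50. Member owes €4,430.50 (running OOP €7,146).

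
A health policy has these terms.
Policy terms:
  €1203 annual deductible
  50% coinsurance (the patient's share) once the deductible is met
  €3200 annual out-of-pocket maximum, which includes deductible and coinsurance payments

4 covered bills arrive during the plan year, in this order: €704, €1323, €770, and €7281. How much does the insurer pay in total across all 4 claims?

Claim 1 (€704): fully absorbed by the deductible. Cost to patient: €704. OOP to date €704. Insurer: €704 − €704 = €0.
Claim 2 (€1323): €499 to deductible, leaving €824; patient's 50% is €412. Patient owes €911 (running OOP €1615). Insurer: €1323 − €911 = €412.
Claim 3 (€770): 50% coinsurance on €770 = €385. Cost to patient: €385. OOP to date €2000. Plan pays €770 − €385 = €385.
Claim 4 (€7281): deductible met; 50% of €7281 = €3640.50. Adding that to €2000 gives €5640.50, past the €3200 cap; patient pays only €3200 − €2000 = €1200. Insurer: €7281 − €1200 = €6081.
Insurer total = bills − patient's total = €10078 − €3200 = €6878.

€6878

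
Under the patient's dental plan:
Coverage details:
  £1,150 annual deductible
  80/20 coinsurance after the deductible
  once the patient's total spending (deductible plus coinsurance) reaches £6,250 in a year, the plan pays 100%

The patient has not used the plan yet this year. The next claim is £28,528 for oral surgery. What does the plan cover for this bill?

Nothing has been paid toward the £1,150 deductible, so the first £1,150 of this charge is applied there.
The remaining £27,378 (= £28,528 − £1,150) moves to coinsurance.
Coinsurance: £27,378 × 20% = £5,475.60.
So the patient owes £1,150 + £5,475.60 = £6,625.60 before any cap.
Year-to-date out-of-pocket would reach £0 + £6,625.60 = £6,625.60, above the £6,250 maximum, so the patient pays only £6,250 − £0 = £6,250.
The plan picks up £28,528 − £6,250 = £22,278.

£22,278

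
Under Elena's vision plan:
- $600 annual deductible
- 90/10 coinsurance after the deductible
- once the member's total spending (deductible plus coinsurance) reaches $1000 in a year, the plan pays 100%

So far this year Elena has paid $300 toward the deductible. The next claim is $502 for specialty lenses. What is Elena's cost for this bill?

$320.20

Deductible still to meet: $600 − $300 = $300.
After the $300 deductible portion, $502 − $300 = $202 is subject to coinsurance.
10% of $202 = $20.20 falls to the member.
That puts the member's cost at $300 + $20.20 = $320.20 before any cap.
Total out-of-pocket so far would be $300 + $320.20 = $620.20, below the $1000 cap — no reduction.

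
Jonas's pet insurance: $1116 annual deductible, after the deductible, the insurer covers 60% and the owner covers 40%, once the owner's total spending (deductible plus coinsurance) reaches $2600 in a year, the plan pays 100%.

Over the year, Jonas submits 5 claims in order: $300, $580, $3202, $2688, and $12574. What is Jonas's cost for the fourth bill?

$297.60

#1 ($300): all of it applies to the deductible. Owner pays $300; OOP now $300.
#2 ($580): all of it applies to the deductible. Owner owes $580 (running OOP $880).
#3 ($3202): deductible takes $236, $2966 remains; owner's 40% is $1186.40. Cost to owner: $1422.40. OOP to date $2302.40.
#4 ($2688): 40% coinsurance on $2688 = $1075.20. Adding that to $2302.40 gives $3377.60, past the $2600 cap; owner pays only $2600 − $2302.40 = $297.60.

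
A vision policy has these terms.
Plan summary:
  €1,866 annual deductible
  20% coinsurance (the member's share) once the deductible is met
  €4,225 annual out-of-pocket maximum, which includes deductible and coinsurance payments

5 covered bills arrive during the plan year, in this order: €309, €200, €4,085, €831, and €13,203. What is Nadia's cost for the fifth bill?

€1,647.20

Bill 1, €309: entire amount goes to the deductible. Member owes €309 (running OOP €309).
Bill 2, €200: entire amount goes to the deductible. Member owes €200 (running OOP €509).
Bill 3, €4,085: €1,357 to deductible, leaving €2,728; coinsurance €2,728 × 20% = €545.60. Member owes €1,902.60 (running OOP €2,411.60).
Bill 4, €831: deductible met; 20% of €831 = €166.20. Member pays €166.20; OOP now €2,577.80.
Bill 5, €13,203: 20% coinsurance on €13,203 = €2,640.60. OOP would hit €5,218.40 > €4,225, so the cap limits the member to €4,225 − €2,577.80 = €1,647.20.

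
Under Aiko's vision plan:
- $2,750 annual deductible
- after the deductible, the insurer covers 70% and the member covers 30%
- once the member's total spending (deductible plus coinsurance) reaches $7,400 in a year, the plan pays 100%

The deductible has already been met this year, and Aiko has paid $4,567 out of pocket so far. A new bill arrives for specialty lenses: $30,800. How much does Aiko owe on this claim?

The deductible is already satisfied, so the full bill goes to coinsurance.
Member's 30% share of $30,800 is $9,240.
That would bring total out-of-pocket to $13,807, past the $7,400 cap. The member is capped at $7,400 − $4,567 = $2,833 on this claim.

$2,833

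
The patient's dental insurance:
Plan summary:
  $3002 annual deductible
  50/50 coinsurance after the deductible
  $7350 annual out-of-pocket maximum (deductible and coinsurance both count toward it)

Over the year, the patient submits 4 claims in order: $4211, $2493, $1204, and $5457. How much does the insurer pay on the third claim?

$602

Claim 1 — $4211: $3002 finishes the deductible; $1209 goes to coinsurance; coinsurance $1209 × 50% = $604.50. Patient owes $3606.50 (running OOP $3606.50). Insurer: $4211 − $3606.50 = $604.50.
Claim 2 — $2493: 50% coinsurance on $2493 = $1246.50. Cost to patient: $1246.50. OOP to date $4853. Plan pays $2493 − $1246.50 = $1246.50.
Claim 3 — $1204: deductible already satisfied, so patient's share is 50% × $1204 = $602. Cost to patient: $602. OOP to date $5455. Plan pays $1204 − $602 = $602.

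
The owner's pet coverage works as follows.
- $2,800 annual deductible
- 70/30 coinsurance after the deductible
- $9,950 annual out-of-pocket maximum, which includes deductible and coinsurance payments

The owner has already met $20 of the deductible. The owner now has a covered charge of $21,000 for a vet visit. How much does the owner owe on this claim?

Deductible still to meet: $2,800 − $20 = $2,780.
After the $2,780 deductible portion, $21,000 − $2,780 = $18,220 is subject to coinsurance.
Owner's 30% share of $18,220 is $5,466.
That puts the owner's cost at $2,780 + $5,466 = $8,246 before any cap.
Cumulative spending $20 + $8,246 = $8,266 stays under the $9,950 maximum.

$8,246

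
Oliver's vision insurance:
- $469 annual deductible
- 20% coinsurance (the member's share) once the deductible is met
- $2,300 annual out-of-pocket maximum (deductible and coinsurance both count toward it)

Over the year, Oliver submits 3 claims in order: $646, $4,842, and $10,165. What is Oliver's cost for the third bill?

Bill 1, $646: deductible takes $469, $177 remains; 20% of $177 = $35.40. Member pays $504.40; OOP now $504.40.
Bill 2, $4,842: deductible met; 20% of $4,842 = $968.40. Cost to member: $968.40. OOP to date $1,472.80.
Bill 3, $10,165: deductible already satisfied, so member's share is 20% × $10,165 = $2,033. OOP would hit $3,505.80 > $2,300, so the cap limits the member to $2,300 − $1,472.80 = $827.20.

$827.20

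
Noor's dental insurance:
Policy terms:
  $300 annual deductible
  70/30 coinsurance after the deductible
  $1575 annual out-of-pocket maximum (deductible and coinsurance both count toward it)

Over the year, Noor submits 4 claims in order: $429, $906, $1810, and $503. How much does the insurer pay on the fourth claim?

$352.10

Claim 1 — $429: $300 to deductible, leaving $129; coinsurance $129 × 30% = $38.70. Patient pays $338.70; OOP now $338.70. Plan pays $429 − $338.70 = $90.30.
Claim 2 — $906: deductible met; 30% of $906 = $271.80. Patient owes $271.80 (running OOP $610.50). Insurer: $906 − $271.80 = $634.20.
Claim 3 — $1810: 30% coinsurance on $1810 = $543. Patient owes $543 (running OOP $1153.50). Insurer: $1810 − $543 = $1267.
Claim 4 — $503: deductible met; 30% of $503 = $150.90. Patient owes $150.90 (running OOP $1304.40). Insurer: $503 − $150.90 = $352.10.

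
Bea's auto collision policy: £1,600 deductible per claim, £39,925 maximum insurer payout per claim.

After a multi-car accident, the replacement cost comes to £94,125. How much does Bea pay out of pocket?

£54,200

Subtract the deductible: £94,125 − £1,600 = £92,525.
Since £92,525 > £39,925, the payout is capped at £39,925.
The driver bears the rest of the original loss: £94,125 − £39,925 = £54,200.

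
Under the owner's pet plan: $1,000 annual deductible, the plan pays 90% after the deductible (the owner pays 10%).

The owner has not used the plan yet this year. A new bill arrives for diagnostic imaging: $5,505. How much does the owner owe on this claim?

$1,450.50

The full $1,000 deductible is still open; $1,000 of this bill applies to it.
That leaves $5,505 − $1,000 = $4,505 for coinsurance.
10% of $4,505 = $450.50 falls to the owner.
So the owner owes $1,000 + $450.50 = $1,450.50.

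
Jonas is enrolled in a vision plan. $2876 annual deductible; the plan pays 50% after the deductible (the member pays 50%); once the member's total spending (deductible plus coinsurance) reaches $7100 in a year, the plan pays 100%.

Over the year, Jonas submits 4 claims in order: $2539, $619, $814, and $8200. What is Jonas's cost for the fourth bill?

$3676

Claim 1 — $2539: all of it applies to the deductible. Member owes $2539 (running OOP $2539).
Claim 2 — $619: $337 to deductible, leaving $282; 50% of $282 = $141. Cost to member: $478. OOP to date $3017.
Claim 3 — $814: deductible met; 50% of $814 = $407. Member pays $407; OOP now $3424.
Claim 4 — $8200: deductible already satisfied, so member's share is 50% × $8200 = $4100. Adding that to $3424 gives $7524, past the $7100 cap; member pays only $7100 − $3424 = $3676.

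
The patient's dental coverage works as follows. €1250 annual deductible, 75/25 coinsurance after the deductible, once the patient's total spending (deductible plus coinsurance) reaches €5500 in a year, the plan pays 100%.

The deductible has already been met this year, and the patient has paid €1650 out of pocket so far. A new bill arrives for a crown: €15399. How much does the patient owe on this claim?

€3849.75

With the deductible met, the entire €15399 is subject to coinsurance.
Coinsurance: €15399 × 25% = €3849.75.
Cumulative spending €1650 + €3849.75 = €5499.75 stays under the €5500 maximum.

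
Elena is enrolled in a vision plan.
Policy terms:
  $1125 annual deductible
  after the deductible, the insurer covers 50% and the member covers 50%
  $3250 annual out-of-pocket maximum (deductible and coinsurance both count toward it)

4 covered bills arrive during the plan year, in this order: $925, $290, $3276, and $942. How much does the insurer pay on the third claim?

$1638

Claim 1 — $925: all of it applies to the deductible. Member owes $925 (running OOP $925). Plan pays $925 − $925 = $0.
Claim 2 — $290: $200 finishes the deductible; $90 goes to coinsurance; member's 50% is $45. Member pays $245; OOP now $1170. Plan pays $290 − $245 = $45.
Claim 3 — $3276: 50% coinsurance on $3276 = $1638. Member pays $1638; OOP now $2808. Plan pays $3276 − $1638 = $1638.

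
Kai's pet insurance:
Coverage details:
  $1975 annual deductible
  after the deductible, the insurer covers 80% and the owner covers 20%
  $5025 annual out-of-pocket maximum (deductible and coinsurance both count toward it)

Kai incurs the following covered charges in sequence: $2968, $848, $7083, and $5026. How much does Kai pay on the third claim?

$1416.60

Claim 1 — $2968: $1975 finishes the deductible; $993 goes to coinsurance; 20% of $993 = $198.60. Owner owes $2173.60 (running OOP $2173.60).
Claim 2 — $848: deductible already satisfied, so owner's share is 20% × $848 = $169.60. Owner owes $169.60 (running OOP $2343.20).
Claim 3 — $7083: deductible met; 20% of $7083 = $1416.60. Owner owes $1416.60 (running OOP $3759.80).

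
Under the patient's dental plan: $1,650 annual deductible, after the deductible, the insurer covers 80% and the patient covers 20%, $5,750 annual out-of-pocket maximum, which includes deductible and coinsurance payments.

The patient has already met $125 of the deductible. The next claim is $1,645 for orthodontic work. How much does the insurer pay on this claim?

Deductible still to meet: $1,650 − $125 = $1,525.
The remaining $120 (= $1,645 − $1,525) moves to coinsurance.
Patient's 20% share of $120 is $24.
So the patient owes $1,525 + $24 = $1,549 before any cap.
Total out-of-pocket so far would be $125 + $1,549 = $1,674, below the $5,750 cap — no reduction.
The plan picks up $1,645 − $1,549 = $96.

$96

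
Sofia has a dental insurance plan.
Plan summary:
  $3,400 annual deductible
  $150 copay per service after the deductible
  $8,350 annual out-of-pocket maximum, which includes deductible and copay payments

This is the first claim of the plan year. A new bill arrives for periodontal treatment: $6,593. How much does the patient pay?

The full $3,400 deductible is still open; $3,400 of this bill applies to it.
That leaves $6,593 − $3,400 = $3,193 for the copay.
Copay on this service: $150.
So the patient owes $3,400 + $150 = $3,550 before any cap.
Cumulative spending $0 + $3,550 = $3,550 stays under the $8,350 maximum.

$3,550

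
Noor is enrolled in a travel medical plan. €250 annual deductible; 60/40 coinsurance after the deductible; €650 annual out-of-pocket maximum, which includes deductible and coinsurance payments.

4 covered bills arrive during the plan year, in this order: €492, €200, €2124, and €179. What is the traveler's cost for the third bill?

€223.20

#1 (€492): €250 to deductible, leaving €242; traveler's 40% is €96.80. Traveler pays €346.80; OOP now €346.80.
#2 (€200): deductible met; 40% of €200 = €80. Cost to traveler: €80. OOP to date €426.80.
#3 (€2124): 40% coinsurance on €2124 = €849.60. OOP would hit €1276.40 > €650, so the cap limits the traveler to €650 − €426.80 = €223.20.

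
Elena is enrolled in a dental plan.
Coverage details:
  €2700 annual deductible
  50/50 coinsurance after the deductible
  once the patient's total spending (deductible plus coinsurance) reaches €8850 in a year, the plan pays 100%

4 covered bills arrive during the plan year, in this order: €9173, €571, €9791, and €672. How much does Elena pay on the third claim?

#1 (€9173): deductible takes €2700, €6473 remains; patient's 50% is €3236.50. Patient owes €5936.50 (running OOP €5936.50).
#2 (€571): deductible already satisfied, so patient's share is 50% × €571 = €285.50. Patient owes €285.50 (running OOP €6222).
#3 (€9791): deductible met; 50% of €9791 = €4895.50. That would push OOP to €11117.50, over the €8850 cap, so patient pays €8850 − €6222 = €2628.

€2628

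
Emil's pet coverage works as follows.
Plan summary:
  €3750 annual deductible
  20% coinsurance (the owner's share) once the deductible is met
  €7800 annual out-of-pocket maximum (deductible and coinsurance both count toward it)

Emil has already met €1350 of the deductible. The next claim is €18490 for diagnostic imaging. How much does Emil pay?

€5618

Remaining deductible: €3750 − €1350 = €2400.
That leaves €18490 − €2400 = €16090 for coinsurance.
20% of €16090 = €3218 falls to the owner.
Owner responsibility before any cap: €2400 + €3218 = €5618.
Year-to-date out-of-pocket becomes €1350 + €5618 = €6968, still under the €7800 maximum, so no cap applies.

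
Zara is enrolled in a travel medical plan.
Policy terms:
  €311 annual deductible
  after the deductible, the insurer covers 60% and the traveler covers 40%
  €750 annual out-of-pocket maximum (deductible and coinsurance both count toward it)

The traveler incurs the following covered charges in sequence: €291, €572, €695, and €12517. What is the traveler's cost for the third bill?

Claim 1 (€291): all of it applies to the deductible. Traveler owes €291 (running OOP €291).
Claim 2 (€572): €20 finishes the deductible; €552 goes to coinsurance; traveler's 40% is €220.80. Traveler pays €240.80; OOP now €531.80.
Claim 3 (€695): deductible already satisfied, so traveler's share is 40% × €695 = €278. That would push OOP to €809.80, over the €750 cap, so traveler pays €750 − €531.80 = €218.20.

€218.20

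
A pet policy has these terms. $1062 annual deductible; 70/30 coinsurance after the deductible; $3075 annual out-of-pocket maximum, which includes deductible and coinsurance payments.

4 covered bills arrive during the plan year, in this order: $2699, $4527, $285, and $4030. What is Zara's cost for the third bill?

Claim 1 ($2699): $1062 finishes the deductible; $1637 goes to coinsurance; owner's 30% is $491.10. Owner pays $1553.10; OOP now $1553.10.
Claim 2 ($4527): deductible already satisfied, so owner's share is 30% × $4527 = $1358.10. Owner owes $1358.10 (running OOP $2911.20).
Claim 3 ($285): 30% coinsurance on $285 = $85.50. Owner owes $85.50 (running OOP $2996.70).

$85.50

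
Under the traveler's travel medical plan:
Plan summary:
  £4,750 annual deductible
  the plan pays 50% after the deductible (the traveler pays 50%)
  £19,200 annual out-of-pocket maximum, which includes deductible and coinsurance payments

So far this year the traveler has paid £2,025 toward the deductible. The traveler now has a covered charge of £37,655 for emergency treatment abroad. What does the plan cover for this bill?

£2,025 of the £4,750 deductible is already met, leaving £2,725.
That leaves £37,655 − £2,725 = £34,930 for coinsurance.
50% of £34,930 = £17,465 falls to the traveler.
Traveler responsibility before any cap: £2,725 + £17,465 = £20,190.
Year-to-date out-of-pocket would reach £2,025 + £20,190 = £22,215, above the £19,200 maximum, so the traveler pays only £19,200 − £2,025 = £17,175.
Insurer pays the balance: £37,655 − £17,175 = £20,480.

£20,480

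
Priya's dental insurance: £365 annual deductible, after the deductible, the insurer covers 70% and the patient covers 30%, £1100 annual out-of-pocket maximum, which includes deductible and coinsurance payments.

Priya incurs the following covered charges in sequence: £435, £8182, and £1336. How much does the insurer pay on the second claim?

£7468

Claim 1 (£435): £365 to deductible, leaving £70; coinsurance £70 × 30% = £21. Patient owes £386 (running OOP £386). Plan pays £435 − £386 = £49.
Claim 2 (£8182): deductible already satisfied, so patient's share is 30% × £8182 = £2454.60. OOP would hit £2840.60 > £1100, so the cap limits the patient to £1100 − £386 = £714. Plan pays £8182 − £714 = £7468.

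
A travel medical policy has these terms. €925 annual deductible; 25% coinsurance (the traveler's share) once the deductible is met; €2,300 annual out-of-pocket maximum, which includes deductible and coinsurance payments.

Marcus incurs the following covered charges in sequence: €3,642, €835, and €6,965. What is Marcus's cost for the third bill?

€487

Claim 1 (€3,642): €925 to deductible, leaving €2,717; coinsurance €2,717 × 25% = €679.25. Cost to traveler: €1,604.25. OOP to date €1,604.25.
Claim 2 (€835): 25% coinsurance on €835 = €208.75. Cost to traveler: €208.75. OOP to date €1,813.
Claim 3 (€6,965): deductible already satisfied, so traveler's share is 25% × €6,965 = €1,741.25. That would push OOP to €3,554.25, over the €2,300 cap, so traveler pays €2,300 − €1,813 = €487.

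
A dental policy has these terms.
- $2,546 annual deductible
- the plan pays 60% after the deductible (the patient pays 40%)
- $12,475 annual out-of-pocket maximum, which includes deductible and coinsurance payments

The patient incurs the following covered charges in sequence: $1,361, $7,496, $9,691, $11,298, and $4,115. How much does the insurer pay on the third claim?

$5,814.60

#1 ($1,361): fully absorbed by the deductible. Cost to patient: $1,361. OOP to date $1,361. Insurer: $1,361 − $1,361 = $0.
#2 ($7,496): deductible takes $1,185, $6,311 remains; coinsurance $6,311 × 40% = $2,524.40. Patient pays $3,709.40; OOP now $5,070.40. Insurer: $7,496 − $3,709.40 = $3,786.60.
#3 ($9,691): deductible already satisfied, so patient's share is 40% × $9,691 = $3,876.40. Cost to patient: $3,876.40. OOP to date $8,946.80. Plan pays $9,691 − $3,876.40 = $5,814.60.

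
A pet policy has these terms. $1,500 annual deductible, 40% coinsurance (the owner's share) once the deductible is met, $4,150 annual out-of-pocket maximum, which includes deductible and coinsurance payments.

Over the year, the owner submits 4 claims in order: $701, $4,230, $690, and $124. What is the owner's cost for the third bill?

$276

Claim 1 ($701): entire amount goes to the deductible. Owner pays $701; OOP now $701.
Claim 2 ($4,230): $799 to deductible, leaving $3,431; coinsurance $3,431 × 40% = $1,372.40. Cost to owner: $2,171.40. OOP to date $2,872.40.
Claim 3 ($690): deductible already satisfied, so owner's share is 40% × $690 = $276. Owner pays $276; OOP now $3,148.40.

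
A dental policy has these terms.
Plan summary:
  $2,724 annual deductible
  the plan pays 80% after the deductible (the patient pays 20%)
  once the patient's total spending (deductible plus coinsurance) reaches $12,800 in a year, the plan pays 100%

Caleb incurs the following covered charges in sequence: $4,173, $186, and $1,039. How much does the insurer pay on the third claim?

$831.20

Claim 1 — $4,173: $2,724 to deductible, leaving $1,449; patient's 20% is $289.80. Patient pays $3,013.80; OOP now $3,013.80. Insurer: $4,173 − $3,013.80 = $1,159.20.
Claim 2 — $186: deductible already satisfied, so patient's share is 20% × $186 = $37.20. Patient owes $37.20 (running OOP $3,051). Plan pays $186 − $37.20 = $148.80.
Claim 3 — $1,039: 20% coinsurance on $1,039 = $207.80. Cost to patient: $207.80. OOP to date $3,258.80. Insurer: $1,039 − $207.80 = $831.20.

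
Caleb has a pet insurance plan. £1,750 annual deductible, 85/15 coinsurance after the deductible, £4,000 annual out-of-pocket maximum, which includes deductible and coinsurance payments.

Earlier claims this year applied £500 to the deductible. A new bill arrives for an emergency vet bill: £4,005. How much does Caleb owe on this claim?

£1,663.25

£500 of the £1,750 deductible is already met, leaving £1,250.
The remaining £2,755 (= £4,005 − £1,250) moves to coinsurance.
Coinsurance: £2,755 × 15% = £413.25.
That puts the owner's cost at £1,250 + £413.25 = £1,663.25 before any cap.
Cumulative spending £500 + £1,663.25 = £2,163.25 stays under the £4,000 maximum.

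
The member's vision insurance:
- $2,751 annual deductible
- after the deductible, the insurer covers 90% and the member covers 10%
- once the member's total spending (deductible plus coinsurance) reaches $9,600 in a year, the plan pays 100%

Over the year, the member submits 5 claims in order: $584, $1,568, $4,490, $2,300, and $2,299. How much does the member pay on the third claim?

$988.10

Claim 1 — $584: entire amount goes to the deductible. Member owes $584 (running OOP $584).
Claim 2 — $1,568: all of it applies to the deductible. Member pays $1,568; OOP now $2,152.
Claim 3 — $4,490: $599 to deductible, leaving $3,891; member's 10% is $389.10. Member pays $988.10; OOP now $3,140.10.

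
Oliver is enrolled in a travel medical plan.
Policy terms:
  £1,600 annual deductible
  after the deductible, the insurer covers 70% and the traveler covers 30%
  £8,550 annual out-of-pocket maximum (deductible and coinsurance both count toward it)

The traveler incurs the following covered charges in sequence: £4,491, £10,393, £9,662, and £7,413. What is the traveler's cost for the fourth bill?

Bill 1, £4,491: £1,600 finishes the deductible; £2,891 goes to coinsurance; 30% of £2,891 = £867.30. Traveler pays £2,467.30; OOP now £2,467.30.
Bill 2, £10,393: deductible already satisfied, so traveler's share is 30% × £10,393 = £3,117.90. Traveler pays £3,117.90; OOP now £5,585.20.
Bill 3, £9,662: deductible already satisfied, so traveler's share is 30% × £9,662 = £2,898.60. Cost to traveler: £2,898.60. OOP to date £8,483.80.
Bill 4, £7,413: deductible already satisfied, so traveler's share is 30% × £7,413 = £2,223.90. OOP would hit £10,707.70 > £8,550, so the cap limits the traveler to £8,550 − £8,483.80 = £66.20.

£66.20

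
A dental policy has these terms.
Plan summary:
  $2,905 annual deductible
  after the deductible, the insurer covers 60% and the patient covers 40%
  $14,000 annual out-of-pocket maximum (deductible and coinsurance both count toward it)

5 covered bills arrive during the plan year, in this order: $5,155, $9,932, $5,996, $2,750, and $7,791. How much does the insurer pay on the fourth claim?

Bill 1, $5,155: $2,905 to deductible, leaving $2,250; coinsurance $2,250 × 40% = $900. Patient pays $3,805; OOP now $3,805. Insurer: $5,155 − $3,805 = $1,350.
Bill 2, $9,932: 40% coinsurance on $9,932 = $3,972.80. Patient pays $3,972.80; OOP now $7,777.80. Plan pays $9,932 − $3,972.80 = $5,959.20.
Bill 3, $5,996: deductible already satisfied, so patient's share is 40% × $5,996 = $2,398.40. Patient pays $2,398.40; OOP now $10,176.20. Insurer: $5,996 − $2,398.40 = $3,597.60.
Bill 4, $2,750: deductible already satisfied, so patient's share is 40% × $2,750 = $1,100. Patient owes $1,100 (running OOP $11,276.20). Insurer: $2,750 − $1,100 = $1,650.

$1,650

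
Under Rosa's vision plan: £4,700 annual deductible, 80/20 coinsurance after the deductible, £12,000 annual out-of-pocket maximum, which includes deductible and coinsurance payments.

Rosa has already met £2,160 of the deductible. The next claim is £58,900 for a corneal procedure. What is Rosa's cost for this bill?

Deductible still to meet: £4,700 − £2,160 = £2,540.
After the £2,540 deductible portion, £58,900 − £2,540 = £56,360 is subject to coinsurance.
Member's 20% share of £56,360 is £11,272.
Member responsibility before any cap: £2,540 + £11,272 = £13,812.
Adding £13,812 to the £2,160 already spent would give £15,972, which exceeds the £12,000 cap; the member pays just £12,000 − £2,160 = £9,840.

£9,840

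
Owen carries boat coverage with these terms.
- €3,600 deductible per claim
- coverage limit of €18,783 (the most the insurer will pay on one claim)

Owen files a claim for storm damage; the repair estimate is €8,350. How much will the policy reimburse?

Less the €3,600 deductible: €8,350 − €3,600 = €4,750.
€4,750 is within the €18,783 limit, so the insurer pays €4,750.

€4,750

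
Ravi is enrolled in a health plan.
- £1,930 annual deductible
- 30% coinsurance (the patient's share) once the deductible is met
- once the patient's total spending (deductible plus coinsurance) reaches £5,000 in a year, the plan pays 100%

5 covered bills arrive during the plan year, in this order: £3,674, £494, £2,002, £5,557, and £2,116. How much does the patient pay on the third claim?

Claim 1 — £3,674: £1,930 finishes the deductible; £1,744 goes to coinsurance; patient's 30% is £523.20. Cost to patient: £2,453.20. OOP to date £2,453.20.
Claim 2 — £494: deductible already satisfied, so patient's share is 30% × £494 = £148.20. Patient owes £148.20 (running OOP £2,601.40).
Claim 3 — £2,002: deductible met; 30% of £2,002 = £600.60. Patient owes £600.60 (running OOP £3,202).

£600.60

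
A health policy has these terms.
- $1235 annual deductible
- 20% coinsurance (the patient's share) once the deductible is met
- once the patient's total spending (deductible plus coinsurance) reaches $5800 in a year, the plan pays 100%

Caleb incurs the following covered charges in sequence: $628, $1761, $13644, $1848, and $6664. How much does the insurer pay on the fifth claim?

$5428.20

#1 ($628): fully absorbed by the deductible. Cost to patient: $628. OOP to date $628. Insurer: $628 − $628 = $0.
#2 ($1761): deductible takes $607, $1154 remains; patient's 20% is $230.80. Cost to patient: $837.80. OOP to date $1465.80. Plan pays $1761 − $837.80 = $923.20.
#3 ($13644): deductible met; 20% of $13644 = $2728.80. Cost to patient: $2728.80. OOP to date $4194.60. Plan pays $13644 − $2728.80 = $10915.20.
#4 ($1848): deductible already satisfied, so patient's share is 20% × $1848 = $369.60. Patient owes $369.60 (running OOP $4564.20). Insurer: $1848 − $369.60 = $1478.40.
#5 ($6664): deductible met; 20% of $6664 = $1332.80. OOP would hit $5897 > $5800, so the cap limits the patient to $5800 − $4564.20 = $1235.80. Insurer: $6664 − $1235.80 = $5428.20.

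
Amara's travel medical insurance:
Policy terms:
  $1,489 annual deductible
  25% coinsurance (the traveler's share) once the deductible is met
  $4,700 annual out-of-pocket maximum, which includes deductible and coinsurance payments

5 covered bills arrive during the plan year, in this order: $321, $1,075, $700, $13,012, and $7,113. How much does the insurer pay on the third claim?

$455.25

Bill 1, $321: fully absorbed by the deductible. Traveler owes $321 (running OOP $321). Plan pays $321 − $321 = $0.
Bill 2, $1,075: fully absorbed by the deductible. Cost to traveler: $1,075. OOP to date $1,396. Insurer: $1,075 − $1,075 = $0.
Bill 3, $700: $93 finishes the deductible; $607 goes to coinsurance; 25% of $607 = $151.75. Traveler owes $244.75 (running OOP $1,640.75). Plan pays $700 − $244.75 = $455.25.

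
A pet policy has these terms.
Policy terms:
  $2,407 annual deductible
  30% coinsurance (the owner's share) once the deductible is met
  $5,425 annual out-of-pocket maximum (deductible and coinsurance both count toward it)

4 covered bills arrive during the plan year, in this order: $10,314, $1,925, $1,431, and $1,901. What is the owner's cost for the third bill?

Bill 1, $10,314: deductible takes $2,407, $7,907 remains; coinsurance $7,907 × 30% = $2,372.10. Owner pays $4,779.10; OOP now $4,779.10.
Bill 2, $1,925: 30% coinsurance on $1,925 = $577.50. Owner owes $577.50 (running OOP $5,356.60).
Bill 3, $1,431: deductible met; 30% of $1,431 = $429.30. OOP would hit $5,785.90 > $5,425, so the cap limits the owner to $5,425 − $5,356.60 = $68.40.

$68.40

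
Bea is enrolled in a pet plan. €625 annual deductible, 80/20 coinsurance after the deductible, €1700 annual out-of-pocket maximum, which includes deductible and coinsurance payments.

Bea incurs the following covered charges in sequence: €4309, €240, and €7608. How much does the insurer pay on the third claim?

€7317.80

Bill 1, €4309: €625 finishes the deductible; €3684 goes to coinsurance; 20% of €3684 = €736.80. Cost to owner: €1361.80. OOP to date €1361.80. Plan pays €4309 − €1361.80 = €2947.20.
Bill 2, €240: 20% coinsurance on €240 = €48. Cost to owner: €48. OOP to date €1409.80. Plan pays €240 − €48 = €192.
Bill 3, €7608: deductible already satisfied, so owner's share is 20% × €7608 = €1521.60. OOP would hit €2931.40 > €1700, so the cap limits the owner to €1700 − €1409.80 = €290.20. Plan pays €7608 − €290.20 = €7317.80.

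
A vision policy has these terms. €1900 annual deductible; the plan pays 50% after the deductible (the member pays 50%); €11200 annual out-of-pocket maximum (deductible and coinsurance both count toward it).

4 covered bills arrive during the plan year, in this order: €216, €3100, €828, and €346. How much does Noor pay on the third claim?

€414

Bill 1, €216: all of it applies to the deductible. Member owes €216 (running OOP €216).
Bill 2, €3100: €1684 finishes the deductible; €1416 goes to coinsurance; coinsurance €1416 × 50% = €708. Cost to member: €2392. OOP to date €2608.
Bill 3, €828: deductible met; 50% of €828 = €414. Member owes €414 (running OOP €3022).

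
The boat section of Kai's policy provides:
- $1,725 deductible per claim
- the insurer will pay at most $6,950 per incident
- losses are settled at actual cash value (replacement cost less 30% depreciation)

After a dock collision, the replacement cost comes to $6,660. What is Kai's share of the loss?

Actual cash value after 30% depreciation: $6,660 × 70% = $4,662.
Subtract the deductible: $4,662 − $1,725 = $2,937.
$2,937 is within the $6,950 limit, so the insurer pays $2,937.
Out of pocket: $6,660 − $2,937 = $3,723.

$3,723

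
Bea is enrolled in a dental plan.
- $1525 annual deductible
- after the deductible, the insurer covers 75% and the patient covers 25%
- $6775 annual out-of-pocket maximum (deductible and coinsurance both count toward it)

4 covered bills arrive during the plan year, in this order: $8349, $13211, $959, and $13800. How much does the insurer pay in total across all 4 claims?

Claim 1 — $8349: $1525 to deductible, leaving $6824; patient's 25% is $1706. Patient pays $3231; OOP now $3231. Plan pays $8349 − $3231 = $5118.
Claim 2 — $13211: deductible already satisfied, so patient's share is 25% × $13211 = $3302.75. Patient pays $3302.75; OOP now $6533.75. Insurer: $13211 − $3302.75 = $9908.25.
Claim 3 — $959: 25% coinsurance on $959 = $239.75. Patient owes $239.75 (running OOP $6773.50). Plan pays $959 − $239.75 = $719.25.
Claim 4 — $13800: 25% coinsurance on $13800 = $3450. Adding that to $6773.50 gives $10223.50, past the $6775 cap; patient pays only $6775 − $6773.50 = $1.50. Insurer: $13800 − $1.50 = $13798.50.
Insurer total: $5118 + $9908.25 + $719.25 + $13798.50 = $29544.

$29544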